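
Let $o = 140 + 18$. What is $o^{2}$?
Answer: $24964$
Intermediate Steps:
$o = 158$
$o^{2} = 158^{2} = 24964$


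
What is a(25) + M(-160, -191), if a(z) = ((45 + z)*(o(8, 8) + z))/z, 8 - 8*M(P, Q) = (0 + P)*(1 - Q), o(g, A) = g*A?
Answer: 20451/5 ≈ 4090.2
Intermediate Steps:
o(g, A) = A*g
M(P, Q) = 1 - P*(1 - Q)/8 (M(P, Q) = 1 - (0 + P)*(1 - Q)/8 = 1 - P*(1 - Q)/8)
a(z) = (45 + z)*(64 + z)/z (a(z) = ((45 + z)*(8*8 + z))/z = ((45 + z)*(64 + z))/z = (45 + z)*(64 + z)/z)
a(25) + M(-160, -191) = (109 + 25 + 2880/25) + (1 - 1/8*(-160) + (1/8)*(-160)*(-191)) = (109 + 25 + 2880*(1/25)) + (1 + 20 + 3820) = (109 + 25 + 576/5) + 3841 = 1246/5 + 3841 = 20451/5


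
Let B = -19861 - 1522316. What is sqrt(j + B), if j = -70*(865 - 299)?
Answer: I*sqrt(1581797) ≈ 1257.7*I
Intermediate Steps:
B = -1542177
j = -39620 (j = -70*566 = -39620)
sqrt(j + B) = sqrt(-39620 - 1542177) = sqrt(-1581797) = I*sqrt(1581797)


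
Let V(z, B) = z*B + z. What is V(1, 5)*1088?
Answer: 6528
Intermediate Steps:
V(z, B) = z + B*z (V(z, B) = B*z + z = z + B*z)
V(1, 5)*1088 = (1*(1 + 5))*1088 = (1*6)*1088 = 6*1088 = 6528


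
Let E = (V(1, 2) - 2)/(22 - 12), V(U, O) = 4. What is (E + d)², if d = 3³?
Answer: 18496/25 ≈ 739.84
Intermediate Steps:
d = 27
E = ⅕ (E = (4 - 2)/(22 - 12) = 2/10 = 2*(⅒) = ⅕ ≈ 0.20000)
(E + d)² = (⅕ + 27)² = (136/5)² = 18496/25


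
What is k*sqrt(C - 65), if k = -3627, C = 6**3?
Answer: -3627*sqrt(151) ≈ -44569.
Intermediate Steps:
C = 216
k*sqrt(C - 65) = -3627*sqrt(216 - 65) = -3627*sqrt(151)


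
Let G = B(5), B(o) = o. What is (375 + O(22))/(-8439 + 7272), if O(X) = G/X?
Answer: -8255/25674 ≈ -0.32153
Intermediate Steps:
G = 5
O(X) = 5/X
(375 + O(22))/(-8439 + 7272) = (375 + 5/22)/(-8439 + 7272) = (375 + 5*(1/22))/(-1167) = (375 + 5/22)*(-1/1167) = (8255/22)*(-1/1167) = -8255/25674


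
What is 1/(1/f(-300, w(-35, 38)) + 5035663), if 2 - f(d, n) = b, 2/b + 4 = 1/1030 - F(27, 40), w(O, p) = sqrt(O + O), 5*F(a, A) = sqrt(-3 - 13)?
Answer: 547702459556818/2758045231037515034953 - 1697440*I/2758045231037515034953 ≈ 1.9858e-7 - 6.1545e-16*I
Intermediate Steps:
F(a, A) = 4*I/5 (F(a, A) = sqrt(-3 - 13)/5 = sqrt(-16)/5 = (4*I)/5 = 4*I/5)
w(O, p) = sqrt(2)*sqrt(O) (w(O, p) = sqrt(2*O) = sqrt(2)*sqrt(O))
b = 2121800*(-4119/1030 + 4*I/5)/17645137 (b = 2/(-4 + (1/1030 - 4*I/5)) = 2/(-4119/1030 - 4*I/5) = 2*(1060900*(-4119/1030 + 4*I/5)/17645137) = 2121800*(-4119/1030 + 4*I/5)/17645137 ≈ -0.48088 + 0.096199*I)
f(d, n) = 43775414/17645137 - 1697440*I/17645137 (f(d, n) = 2 - (-8485140/17645137 + 1697440*I/17645137) = 2 + (8485140/17645137 - 1697440*I/17645137) = 43775414/17645137 - 1697440*I/17645137)
1/(1/f(-300, w(-35, 38)) + 5035663) = 1/(1/(43775414/17645137 - 1697440*I/17645137) + 5035663) = 1/(17645137*(43775414/17645137 + 1697440*I/17645137)/108764708 + 5035663) = 1/(5035663 + 17645137*(43775414/17645137 + 1697440*I/17645137)/108764708)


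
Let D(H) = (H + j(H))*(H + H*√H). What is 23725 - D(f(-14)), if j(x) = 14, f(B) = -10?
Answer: 23765 + 40*I*√10 ≈ 23765.0 + 126.49*I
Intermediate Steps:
D(H) = (14 + H)*(H + H^(3/2)) (D(H) = (H + 14)*(H + H*√H) = (14 + H)*(H + H^(3/2)))
23725 - D(f(-14)) = 23725 - ((-10)² + (-10)^(5/2) + 14*(-10) + 14*(-10)^(3/2)) = 23725 - (100 + 100*I*√10 - 140 + 14*(-10*I*√10)) = 23725 - (100 + 100*I*√10 - 140 - 140*I*√10) = 23725 - (-40 - 40*I*√10) = 23725 + (40 + 40*I*√10) = 23765 + 40*I*√10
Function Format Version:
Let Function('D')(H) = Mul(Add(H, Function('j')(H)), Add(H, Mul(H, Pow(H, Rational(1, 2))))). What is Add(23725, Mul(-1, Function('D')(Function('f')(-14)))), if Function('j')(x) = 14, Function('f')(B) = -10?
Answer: Add(23765, Mul(40, I, Pow(10, Rational(1, 2)))) ≈ Add(23765., Mul(126.49, I))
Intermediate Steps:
Function('D')(H) = Mul(Add(14, H), Add(H, Pow(H, Rational(3, 2)))) (Function('D')(H) = Mul(Add(H, 14), Add(H, Mul(H, Pow(H, Rational(1, 2))))) = Mul(Add(14, H), Add(H, Pow(H, Rational(3, 2)))))
Add(23725, Mul(-1, Function('D')(Function('f')(-14)))) = Add(23725, Mul(-1, Add(Pow(-10, 2), Pow(-10, Rational(5, 2)), Mul(14, -10), Mul(14, Pow(-10, Rational(3, 2)))))) = Add(23725, Mul(-1, Add(100, Mul(100, I, Pow(10, Rational(1, 2))), -140, Mul(14, Mul(-10, I, Pow(10, Rational(1, 2))))))) = Add(23725, Mul(-1, Add(100, Mul(100, I, Pow(10, Rational(1, 2))), -140, Mul(-140, I, Pow(10, Rational(1, 2)))))) = Add(23725, Mul(-1, Add(-40, Mul(-40, I, Pow(10, Rational(1, 2)))))) = Add(23725, Add(40, Mul(40, I, Pow(10, Rational(1, 2))))) = Add(23765, Mul(40, I, Pow(10, Rational(1, 2))))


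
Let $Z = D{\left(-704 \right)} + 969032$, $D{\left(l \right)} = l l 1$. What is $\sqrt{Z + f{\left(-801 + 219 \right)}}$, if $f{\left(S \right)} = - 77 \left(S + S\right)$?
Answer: $2 \sqrt{388569} \approx 1246.7$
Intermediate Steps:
$D{\left(l \right)} = l^{2}$ ($D{\left(l \right)} = l^{2} \cdot 1 = l^{2}$)
$f{\left(S \right)} = - 154 S$ ($f{\left(S \right)} = - 77 \cdot 2 S = - 154 S$)
$Z = 1464648$ ($Z = \left(-704\right)^{2} + 969032 = 495616 + 969032 = 1464648$)
$\sqrt{Z + f{\left(-801 + 219 \right)}} = \sqrt{1464648 - 154 \left(-801 + 219\right)} = \sqrt{1464648 - -89628} = \sqrt{1464648 + 89628} = \sqrt{1554276} = 2 \sqrt{388569}$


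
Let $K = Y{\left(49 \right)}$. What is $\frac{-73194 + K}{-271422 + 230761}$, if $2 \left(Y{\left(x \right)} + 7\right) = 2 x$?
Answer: $\frac{73152}{40661} \approx 1.7991$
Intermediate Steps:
$Y{\left(x \right)} = -7 + x$ ($Y{\left(x \right)} = -7 + \frac{2 x}{2} = -7 + x$)
$K = 42$ ($K = -7 + 49 = 42$)
$\frac{-73194 + K}{-271422 + 230761} = \frac{-73194 + 42}{-271422 + 230761} = - \frac{73152}{-40661} = \left(-73152\right) \left(- \frac{1}{40661}\right) = \frac{73152}{40661}$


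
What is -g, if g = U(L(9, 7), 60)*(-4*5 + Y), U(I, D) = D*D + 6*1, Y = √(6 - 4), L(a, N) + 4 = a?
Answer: 72120 - 3606*√2 ≈ 67020.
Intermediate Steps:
L(a, N) = -4 + a
Y = √2 ≈ 1.4142
U(I, D) = 6 + D² (U(I, D) = D² + 6 = 6 + D²)
g = -72120 + 3606*√2 (g = (6 + 60²)*(-4*5 + √2) = (6 + 3600)*(-20 + √2) = 3606*(-20 + √2) = -72120 + 3606*√2 ≈ -67020.)
-g = -(-72120 + 3606*√2) = 72120 - 3606*√2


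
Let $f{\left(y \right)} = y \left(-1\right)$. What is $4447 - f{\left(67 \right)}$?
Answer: $4514$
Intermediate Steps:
$f{\left(y \right)} = - y$
$4447 - f{\left(67 \right)} = 4447 - \left(-1\right) 67 = 4447 - -67 = 4447 + 67 = 4514$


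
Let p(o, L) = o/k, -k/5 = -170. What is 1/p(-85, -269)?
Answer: -10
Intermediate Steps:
k = 850 (k = -5*(-170) = 850)
p(o, L) = o/850
1/p(-85, -269) = 1/((1/850)*(-85)) = 1/(-⅒) = -10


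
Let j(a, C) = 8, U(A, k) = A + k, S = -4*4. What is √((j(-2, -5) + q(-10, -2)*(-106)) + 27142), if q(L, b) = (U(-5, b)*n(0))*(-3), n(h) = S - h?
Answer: 3*√6974 ≈ 250.53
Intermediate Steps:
S = -16
n(h) = -16 - h
q(L, b) = -240 + 48*b (q(L, b) = ((-5 + b)*(-16 - 1*0))*(-3) = ((-5 + b)*(-16 + 0))*(-3) = ((-5 + b)*(-16))*(-3) = (80 - 16*b)*(-3) = -240 + 48*b)
√((j(-2, -5) + q(-10, -2)*(-106)) + 27142) = √((8 + (-240 + 48*(-2))*(-106)) + 27142) = √((8 + (-240 - 96)*(-106)) + 27142) = √((8 - 336*(-106)) + 27142) = √((8 + 35616) + 27142) = √(35624 + 27142) = √62766 = 3*√6974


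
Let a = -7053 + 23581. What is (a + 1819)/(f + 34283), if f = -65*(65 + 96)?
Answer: 18347/23818 ≈ 0.77030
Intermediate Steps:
a = 16528
f = -10465 (f = -65*161 = -10465)
(a + 1819)/(f + 34283) = (16528 + 1819)/(-10465 + 34283) = 18347/23818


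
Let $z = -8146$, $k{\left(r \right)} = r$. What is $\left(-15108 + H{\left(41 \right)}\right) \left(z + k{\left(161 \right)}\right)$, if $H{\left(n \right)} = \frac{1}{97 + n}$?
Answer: $\frac{16647950455}{138} \approx 1.2064 \cdot 10^{8}$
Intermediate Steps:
$\left(-15108 + H{\left(41 \right)}\right) \left(z + k{\left(161 \right)}\right) = \left(-15108 + \frac{1}{97 + 41}\right) \left(-8146 + 161\right) = \left(-15108 + \frac{1}{138}\right) \left(-7985\right) = \left(- \frac{2084903}{138}\right) \left(-7985\right) = \frac{16647950455}{138}$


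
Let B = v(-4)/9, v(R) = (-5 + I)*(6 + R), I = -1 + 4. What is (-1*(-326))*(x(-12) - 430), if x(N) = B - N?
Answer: -1227716/9 ≈ -1.3641e+5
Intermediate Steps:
I = 3
v(R) = -12 - 2*R (v(R) = (-5 + 3)*(6 + R) = -2*(6 + R) = -12 - 2*R)
B = -4/9 (B = (-12 - 2*(-4))/9 = (-12 + 8)*(⅑) = -4*⅑ = -4/9 ≈ -0.44444)
x(N) = -4/9 - N
(-1*(-326))*(x(-12) - 430) = (-1*(-326))*((-4/9 - 1*(-12)) - 430) = 326*((-4/9 + 12) - 430) = 326*(104/9 - 430) = 326*(-3766/9) = -1227716/9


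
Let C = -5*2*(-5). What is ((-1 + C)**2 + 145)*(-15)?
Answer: -38190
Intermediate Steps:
C = 50 (C = -10*(-5) = 50)
((-1 + C)**2 + 145)*(-15) = ((-1 + 50)**2 + 145)*(-15) = (49**2 + 145)*(-15) = (2401 + 145)*(-15) = 2546*(-15) = -38190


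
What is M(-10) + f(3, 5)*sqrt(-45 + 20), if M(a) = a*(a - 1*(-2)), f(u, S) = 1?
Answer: 80 + 5*I ≈ 80.0 + 5.0*I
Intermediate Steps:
M(a) = a*(2 + a) (M(a) = a*(a + 2) = a*(2 + a))
M(-10) + f(3, 5)*sqrt(-45 + 20) = -10*(2 - 10) + 1*sqrt(-45 + 20) = -10*(-8) + 1*sqrt(-25) = 80 + 1*(5*I) = 80 + 5*I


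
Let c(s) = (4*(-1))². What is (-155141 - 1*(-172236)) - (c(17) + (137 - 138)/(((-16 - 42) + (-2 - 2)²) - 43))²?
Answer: 121659054/7225 ≈ 16839.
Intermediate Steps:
c(s) = 16 (c(s) = (-4)² = 16)
(-155141 - 1*(-172236)) - (c(17) + (137 - 138)/(((-16 - 42) + (-2 - 2)²) - 43))² = (-155141 - 1*(-172236)) - (16 + (137 - 138)/(((-16 - 42) + (-2 - 2)²) - 43))² = (-155141 + 172236) - (16 - 1/((-58 + (-4)²) - 43))² = 17095 - (16 - 1/((-58 + 16) - 43))² = 17095 - (16 - 1/(-42 - 43))² = 17095 - (16 - 1/(-85))² = 17095 - (16 - 1*(-1/85))² = 17095 - (16 + 1/85)² = 17095 - (1361/85)² = 17095 - 1*1852321/7225 = 17095 - 1852321/7225 = 121659054/7225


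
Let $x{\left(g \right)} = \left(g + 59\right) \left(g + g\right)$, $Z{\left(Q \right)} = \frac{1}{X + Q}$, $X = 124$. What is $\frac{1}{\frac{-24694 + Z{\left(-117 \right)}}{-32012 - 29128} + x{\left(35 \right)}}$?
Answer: $\frac{142660}{938760419} \approx 0.00015197$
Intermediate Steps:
$Z{\left(Q \right)} = \frac{1}{124 + Q}$
$x{\left(g \right)} = 2 g \left(59 + g\right)$ ($x{\left(g \right)} = \left(59 + g\right) 2 g = 2 g \left(59 + g\right)$)
$\frac{1}{\frac{-24694 + Z{\left(-117 \right)}}{-32012 - 29128} + x{\left(35 \right)}} = \frac{1}{\frac{-24694 + \frac{1}{124 - 117}}{-32012 - 29128} + 2 \cdot 35 \left(59 + 35\right)} = \frac{1}{\frac{-24694 + \frac{1}{7}}{-61140} + 2 \cdot 35 \cdot 94} = \frac{1}{\left(-24694 + \frac{1}{7}\right) \left(- \frac{1}{61140}\right) + 6580} = \frac{1}{\left(- \frac{172857}{7}\right) \left(- \frac{1}{61140}\right) + 6580} = \frac{1}{\frac{57619}{142660} + 6580} = \frac{1}{\frac{938760419}{142660}} = \frac{142660}{938760419}$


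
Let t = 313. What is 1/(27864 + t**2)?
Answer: 1/125833 ≈ 7.9470e-6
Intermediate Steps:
1/(27864 + t**2) = 1/(27864 + 313**2) = 1/(27864 + 97969) = 1/125833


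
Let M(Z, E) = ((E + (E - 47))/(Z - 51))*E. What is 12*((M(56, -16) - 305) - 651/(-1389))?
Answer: -1437096/2315 ≈ -620.78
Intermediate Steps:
M(Z, E) = E*(-47 + 2*E)/(-51 + Z) (M(Z, E) = ((E + (-47 + E))/(-51 + Z))*E = ((-47 + 2*E)/(-51 + Z))*E = E*(-47 + 2*E)/(-51 + Z))
12*((M(56, -16) - 305) - 651/(-1389)) = 12*((-16*(-47 + 2*(-16))/(-51 + 56) - 305) - 651/(-1389)) = 12*((-16*(-47 - 32)/5 - 305) - 651*(-1/1389)) = 12*((-16*⅕*(-79) - 305) + 217/463) = 12*((1264/5 - 305) + 217/463) = 12*(-261/5 + 217/463) = 12*(-119758/2315) = -1437096/2315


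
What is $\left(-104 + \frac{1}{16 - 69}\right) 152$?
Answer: $- \frac{837976}{53} \approx -15811.0$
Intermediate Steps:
$\left(-104 + \frac{1}{16 - 69}\right) 152 = \left(-104 + \frac{1}{-53}\right) 152 = \left(-104 - \frac{1}{53}\right) 152 = \left(- \frac{5513}{53}\right) 152 = - \frac{837976}{53}$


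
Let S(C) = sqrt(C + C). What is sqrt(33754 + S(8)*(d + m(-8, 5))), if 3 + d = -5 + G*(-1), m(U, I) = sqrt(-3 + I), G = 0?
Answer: sqrt(33722 + 4*sqrt(2)) ≈ 183.65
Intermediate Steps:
S(C) = sqrt(2)*sqrt(C) (S(C) = sqrt(2*C) = sqrt(2)*sqrt(C))
d = -8 (d = -3 + (-5 + 0*(-1)) = -3 + (-5 + 0) = -3 - 5 = -8)
sqrt(33754 + S(8)*(d + m(-8, 5))) = sqrt(33754 + (sqrt(2)*sqrt(8))*(-8 + sqrt(-3 + 5))) = sqrt(33754 + (sqrt(2)*(2*sqrt(2)))*(-8 + sqrt(2))) = sqrt(33754 + 4*(-8 + sqrt(2))) = sqrt(33754 + (-32 + 4*sqrt(2))) = sqrt(33722 + 4*sqrt(2))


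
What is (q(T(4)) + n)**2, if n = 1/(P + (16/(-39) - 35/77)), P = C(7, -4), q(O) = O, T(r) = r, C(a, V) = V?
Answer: 62710561/4355569 ≈ 14.398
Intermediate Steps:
P = -4
n = -429/2087 (n = 1/(-4 + (16/(-39) - 35/77)) = 1/(-4 + (16*(-1/39) - 35*1/77)) = 1/(-4 + (-16/39 - 5/11)) = 1/(-4 - 371/429) = 1/(-2087/429) = -429/2087 ≈ -0.20556)
(q(T(4)) + n)**2 = (4 - 429/2087)**2 = (7919/2087)**2 = 62710561/4355569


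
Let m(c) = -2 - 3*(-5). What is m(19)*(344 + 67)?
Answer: 5343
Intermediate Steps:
m(c) = 13 (m(c) = -2 + 15 = 13)
m(19)*(344 + 67) = 13*(344 + 67) = 13*411 = 5343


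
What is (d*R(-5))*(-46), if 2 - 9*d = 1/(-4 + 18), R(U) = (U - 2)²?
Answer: -483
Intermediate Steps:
R(U) = (-2 + U)²
d = 3/14 (d = 2/9 - 1/(9*(-4 + 18)) = 2/9 - ⅑/14 = 2/9 - ⅑*1/14 = 2/9 - 1/126 = 3/14 ≈ 0.21429)
(d*R(-5))*(-46) = (3*(-2 - 5)²/14)*(-46) = ((3/14)*(-7)²)*(-46) = ((3/14)*49)*(-46) = (21/2)*(-46) = -483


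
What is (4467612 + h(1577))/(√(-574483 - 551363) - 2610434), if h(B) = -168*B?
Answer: -5485404160692/3407183397101 - 6304014*I*√125094/3407183397101 ≈ -1.61 - 0.00065439*I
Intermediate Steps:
(4467612 + h(1577))/(√(-574483 - 551363) - 2610434) = (4467612 - 168*1577)/(√(-574483 - 551363) - 2610434) = (4467612 - 264936)/(√(-1125846) - 2610434) = 4202676/(3*I*√125094 - 2610434) = 4202676/(-2610434 + 3*I*√125094)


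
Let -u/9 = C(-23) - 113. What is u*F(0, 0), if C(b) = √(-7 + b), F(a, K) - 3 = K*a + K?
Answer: 3051 - 27*I*√30 ≈ 3051.0 - 147.89*I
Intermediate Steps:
F(a, K) = 3 + K + K*a (F(a, K) = 3 + (K*a + K) = 3 + (K + K*a) = 3 + K + K*a)
u = 1017 - 9*I*√30 (u = -9*(√(-7 - 23) - 113) = -9*(√(-30) - 113) = -9*(I*√30 - 113) = -9*(-113 + I*√30) = 1017 - 9*I*√30 ≈ 1017.0 - 49.295*I)
u*F(0, 0) = (1017 - 9*I*√30)*(3 + 0 + 0*0) = (1017 - 9*I*√30)*(3 + 0 + 0) = (1017 - 9*I*√30)*3 = 3051 - 27*I*√30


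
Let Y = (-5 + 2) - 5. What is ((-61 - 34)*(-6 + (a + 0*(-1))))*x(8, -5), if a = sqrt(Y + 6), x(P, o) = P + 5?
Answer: 7410 - 1235*I*sqrt(2) ≈ 7410.0 - 1746.6*I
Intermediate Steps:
Y = -8 (Y = -3 - 5 = -8)
x(P, o) = 5 + P
a = I*sqrt(2) (a = sqrt(-8 + 6) = sqrt(-2) = I*sqrt(2) ≈ 1.4142*I)
((-61 - 34)*(-6 + (a + 0*(-1))))*x(8, -5) = ((-61 - 34)*(-6 + (I*sqrt(2) + 0*(-1))))*(5 + 8) = -95*(-6 + (I*sqrt(2) + 0))*13 = -95*(-6 + I*sqrt(2))*13 = (570 - 95*I*sqrt(2))*13 = 7410 - 1235*I*sqrt(2)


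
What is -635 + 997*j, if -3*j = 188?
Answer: -189341/3 ≈ -63114.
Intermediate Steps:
j = -188/3 (j = -⅓*188 = -188/3 ≈ -62.667)
-635 + 997*j = -635 + 997*(-188/3) = -635 - 187436/3 = -189341/3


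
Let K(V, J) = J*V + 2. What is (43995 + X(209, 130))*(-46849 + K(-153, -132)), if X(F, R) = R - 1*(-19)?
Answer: -1176481744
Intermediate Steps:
K(V, J) = 2 + J*V
X(F, R) = 19 + R (X(F, R) = R + 19 = 19 + R)
(43995 + X(209, 130))*(-46849 + K(-153, -132)) = (43995 + (19 + 130))*(-46849 + (2 - 132*(-153))) = (43995 + 149)*(-46849 + (2 + 20196)) = 44144*(-46849 + 20198) = 44144*(-26651) = -1176481744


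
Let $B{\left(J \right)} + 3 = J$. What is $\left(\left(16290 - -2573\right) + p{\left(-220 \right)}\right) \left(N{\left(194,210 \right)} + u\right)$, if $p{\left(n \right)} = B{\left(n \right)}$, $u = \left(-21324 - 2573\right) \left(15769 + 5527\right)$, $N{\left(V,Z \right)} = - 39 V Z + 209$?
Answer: $-9515704398320$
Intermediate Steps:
$B{\left(J \right)} = -3 + J$
$N{\left(V,Z \right)} = 209 - 39 V Z$ ($N{\left(V,Z \right)} = - 39 V Z + 209 = 209 - 39 V Z$)
$u = -508910512$ ($u = \left(-23897\right) 21296 = -508910512$)
$p{\left(n \right)} = -3 + n$
$\left(\left(16290 - -2573\right) + p{\left(-220 \right)}\right) \left(N{\left(194,210 \right)} + u\right) = \left(\left(16290 - -2573\right) - 223\right) \left(\left(209 - 7566 \cdot 210\right) - 508910512\right) = \left(\left(16290 + 2573\right) - 223\right) \left(\left(209 - 1588860\right) - 508910512\right) = \left(18863 - 223\right) \left(-1588651 - 508910512\right) = 18640 \left(-510499163\right) = -9515704398320$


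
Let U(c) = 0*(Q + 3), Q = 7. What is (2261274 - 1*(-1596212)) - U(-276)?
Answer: 3857486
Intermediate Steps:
U(c) = 0 (U(c) = 0*(7 + 3) = 0*10 = 0)
(2261274 - 1*(-1596212)) - U(-276) = (2261274 - 1*(-1596212)) - 1*0 = (2261274 + 1596212) + 0 = 3857486 + 0 = 3857486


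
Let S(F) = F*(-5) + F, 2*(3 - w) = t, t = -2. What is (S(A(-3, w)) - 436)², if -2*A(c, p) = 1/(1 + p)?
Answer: 4743684/25 ≈ 1.8975e+5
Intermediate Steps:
w = 4 (w = 3 - ½*(-2) = 3 + 1 = 4)
A(c, p) = -1/(2*(1 + p))
S(F) = -4*F (S(F) = -5*F + F = -4*F)
(S(A(-3, w)) - 436)² = (-(-4)/(2 + 2*4) - 436)² = (-(-4)/(2 + 8) - 436)² = (-(-4)/10 - 436)² = (-4*(-⅒) - 436)² = (⅖ - 436)² = (-2178/5)² = 4743684/25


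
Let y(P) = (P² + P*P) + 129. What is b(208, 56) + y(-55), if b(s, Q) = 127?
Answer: 6306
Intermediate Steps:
y(P) = 129 + 2*P² (y(P) = (P² + P²) + 129 = 2*P² + 129 = 129 + 2*P²)
b(208, 56) + y(-55) = 127 + (129 + 2*(-55)²) = 127 + (129 + 2*3025) = 127 + (129 + 6050) = 127 + 6179 = 6306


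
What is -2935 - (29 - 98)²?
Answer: -7696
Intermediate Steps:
-2935 - (29 - 98)² = -2935 - 1*(-69)² = -2935 - 1*4761 = -2935 - 4761 = -7696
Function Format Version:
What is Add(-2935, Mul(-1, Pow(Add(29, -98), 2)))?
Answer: -7696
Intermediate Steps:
Add(-2935, Mul(-1, Pow(Add(29, -98), 2))) = Add(-2935, Mul(-1, Pow(-69, 2))) = Add(-2935, Mul(-1, 4761)) = Add(-2935, -4761) = -7696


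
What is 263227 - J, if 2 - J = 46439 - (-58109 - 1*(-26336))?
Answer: 341437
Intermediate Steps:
J = -78210 (J = 2 - (46439 - (-58109 - 1*(-26336))) = 2 - (46439 - (-58109 + 26336)) = 2 - (46439 - 1*(-31773)) = 2 - (46439 + 31773) = 2 - 1*78212 = 2 - 78212 = -78210)
263227 - J = 263227 - 1*(-78210) = 263227 + 78210 = 341437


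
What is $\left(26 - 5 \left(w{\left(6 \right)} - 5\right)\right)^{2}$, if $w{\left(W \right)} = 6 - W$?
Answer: $2601$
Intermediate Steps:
$\left(26 - 5 \left(w{\left(6 \right)} - 5\right)\right)^{2} = \left(26 - 5 \left(\left(6 - 6\right) - 5\right)\right)^{2} = \left(26 - 5 \left(0 - 5\right)\right)^{2} = \left(26 - -25\right)^{2} = \left(26 + 25\right)^{2} = 51^{2} = 2601$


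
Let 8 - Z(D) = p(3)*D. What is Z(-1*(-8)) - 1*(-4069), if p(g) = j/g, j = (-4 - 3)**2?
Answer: 11839/3 ≈ 3946.3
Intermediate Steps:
j = 49 (j = (-7)**2 = 49)
p(g) = 49/g
Z(D) = 8 - 49*D/3 (Z(D) = 8 - 49/3*D = 8 - 49*(1/3)*D = 8 - 49*D/3)
Z(-1*(-8)) - 1*(-4069) = (8 - (-49)*(-8)/3) - 1*(-4069) = (8 - 49/3*8) + 4069 = (8 - 392/3) + 4069 = -368/3 + 4069 = 11839/3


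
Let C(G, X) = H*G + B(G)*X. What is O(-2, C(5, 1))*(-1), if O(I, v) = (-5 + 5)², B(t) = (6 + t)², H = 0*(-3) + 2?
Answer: 0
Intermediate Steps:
H = 2 (H = 0 + 2 = 2)
C(G, X) = 2*G + X*(6 + G)² (C(G, X) = 2*G + (6 + G)²*X = 2*G + X*(6 + G)²)
O(I, v) = 0 (O(I, v) = 0² = 0)
O(-2, C(5, 1))*(-1) = 0*(-1) = 0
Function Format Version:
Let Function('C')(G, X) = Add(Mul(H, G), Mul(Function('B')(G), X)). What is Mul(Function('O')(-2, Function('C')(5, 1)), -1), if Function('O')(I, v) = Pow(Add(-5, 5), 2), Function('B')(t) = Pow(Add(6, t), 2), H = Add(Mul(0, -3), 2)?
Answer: 0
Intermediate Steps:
H = 2 (H = Add(0, 2) = 2)
Function('C')(G, X) = Add(Mul(2, G), Mul(X, Pow(Add(6, G), 2))) (Function('C')(G, X) = Add(Mul(2, G), Mul(Pow(Add(6, G), 2), X)) = Add(Mul(2, G), Mul(X, Pow(Add(6, G), 2))))
Function('O')(I, v) = 0 (Function('O')(I, v) = Pow(0, 2) = 0)
Mul(Function('O')(-2, Function('C')(5, 1)), -1) = Mul(0, -1) = 0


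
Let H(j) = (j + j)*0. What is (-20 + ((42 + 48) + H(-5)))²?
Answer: 4900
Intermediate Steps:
H(j) = 0 (H(j) = (2*j)*0 = 0)
(-20 + ((42 + 48) + H(-5)))² = (-20 + ((42 + 48) + 0))² = (-20 + (90 + 0))² = (-20 + 90)² = 70² = 4900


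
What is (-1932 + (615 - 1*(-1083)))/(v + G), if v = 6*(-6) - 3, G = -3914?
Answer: 234/3953 ≈ 0.059196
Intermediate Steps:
v = -39 (v = -36 - 3 = -39)
(-1932 + (615 - 1*(-1083)))/(v + G) = (-1932 + (615 - 1*(-1083)))/(-39 - 3914) = (-1932 + (615 + 1083))/(-3953) = (-1932 + 1698)*(-1/3953) = -234*(-1/3953) = 234/3953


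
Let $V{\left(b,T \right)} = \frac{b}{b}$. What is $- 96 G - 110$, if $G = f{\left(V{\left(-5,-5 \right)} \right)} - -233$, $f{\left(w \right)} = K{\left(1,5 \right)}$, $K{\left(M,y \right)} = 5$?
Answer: $-22958$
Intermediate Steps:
$V{\left(b,T \right)} = 1$
$f{\left(w \right)} = 5$
$G = 238$ ($G = 5 - -233 = 5 + 233 = 238$)
$- 96 G - 110 = \left(-96\right) 238 - 110 = -22848 - 110 = -22958$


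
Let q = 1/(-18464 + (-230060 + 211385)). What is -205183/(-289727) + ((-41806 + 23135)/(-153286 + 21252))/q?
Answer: -200876062598341/38253814718 ≈ -5251.1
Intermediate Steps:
q = -1/37139 (q = 1/(-18464 - 18675) = 1/(-37139) = -1/37139 ≈ -2.6926e-5)
-205183/(-289727) + ((-41806 + 23135)/(-153286 + 21252))/q = -205183/(-289727) + ((-41806 + 23135)/(-153286 + 21252))/(-1/37139) = -205183*(-1/289727) - 18671/(-132034)*(-37139) = 205183/289727 - 18671*(-1/132034)*(-37139) = 205183/289727 + (18671/132034)*(-37139) = 205183/289727 - 693422269/132034 = -200876062598341/38253814718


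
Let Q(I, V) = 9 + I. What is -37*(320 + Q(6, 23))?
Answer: -12395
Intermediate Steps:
-37*(320 + Q(6, 23)) = -37*(320 + (9 + 6)) = -37*(320 + 15) = -37*335 = -12395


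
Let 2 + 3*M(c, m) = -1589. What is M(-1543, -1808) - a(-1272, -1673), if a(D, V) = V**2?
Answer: -8398378/3 ≈ -2.7995e+6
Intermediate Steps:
M(c, m) = -1591/3 (M(c, m) = -2/3 + (1/3)*(-1589) = -2/3 - 1589/3 = -1591/3)
M(-1543, -1808) - a(-1272, -1673) = -1591/3 - 1*(-1673)**2 = -1591/3 - 1*2798929 = -1591/3 - 2798929 = -8398378/3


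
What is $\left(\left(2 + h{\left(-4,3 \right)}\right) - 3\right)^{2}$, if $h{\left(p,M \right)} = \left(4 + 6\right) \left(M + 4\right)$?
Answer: $4761$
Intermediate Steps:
$h{\left(p,M \right)} = 40 + 10 M$ ($h{\left(p,M \right)} = 10 \left(4 + M\right) = 40 + 10 M$)
$\left(\left(2 + h{\left(-4,3 \right)}\right) - 3\right)^{2} = \left(\left(2 + \left(40 + 10 \cdot 3\right)\right) - 3\right)^{2} = \left(\left(2 + \left(40 + 30\right)\right) - 3\right)^{2} = \left(\left(2 + 70\right) - 3\right)^{2} = \left(72 - 3\right)^{2} = 69^{2} = 4761$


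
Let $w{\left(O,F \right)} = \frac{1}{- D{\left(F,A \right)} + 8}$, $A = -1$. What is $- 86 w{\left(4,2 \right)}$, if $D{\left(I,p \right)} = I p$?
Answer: $- \frac{43}{5} \approx -8.6$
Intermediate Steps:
$w{\left(O,F \right)} = \frac{1}{8 + F}$ ($w{\left(O,F \right)} = \frac{1}{- F \left(-1\right) + 8} = \frac{1}{- \left(-1\right) F + 8} = \frac{1}{F + 8} = \frac{1}{8 + F}$)
$- 86 w{\left(4,2 \right)} = - \frac{86}{8 + 2} = - \frac{86}{10} = \left(-86\right) \frac{1}{10} = - \frac{43}{5}$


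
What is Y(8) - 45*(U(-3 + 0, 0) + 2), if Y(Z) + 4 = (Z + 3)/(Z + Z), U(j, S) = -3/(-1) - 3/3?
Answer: -2933/16 ≈ -183.31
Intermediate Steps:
U(j, S) = 2 (U(j, S) = -3*(-1) - 3*1/3 = 3 - 1 = 2)
Y(Z) = -4 + (3 + Z)/(2*Z) (Y(Z) = -4 + (Z + 3)/(Z + Z) = -4 + (3 + Z)/((2*Z)) = -4 + (3 + Z)*(1/(2*Z)) = -4 + (3 + Z)/(2*Z))
Y(8) - 45*(U(-3 + 0, 0) + 2) = (1/2)*(3 - 7*8)/8 - 45*(2 + 2) = (1/2)*(1/8)*(3 - 56) - 45*4 = (1/2)*(1/8)*(-53) - 9*20 = -53/16 - 180 = -2933/16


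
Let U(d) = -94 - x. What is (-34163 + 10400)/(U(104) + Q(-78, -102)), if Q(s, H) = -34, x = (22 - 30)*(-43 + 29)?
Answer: 7921/80 ≈ 99.012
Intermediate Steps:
x = 112 (x = -8*(-14) = 112)
U(d) = -206 (U(d) = -94 - 1*112 = -94 - 112 = -206)
(-34163 + 10400)/(U(104) + Q(-78, -102)) = (-34163 + 10400)/(-206 - 34) = -23763/(-240) = -23763*(-1/240) = 7921/80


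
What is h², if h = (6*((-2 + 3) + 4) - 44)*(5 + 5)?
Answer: 19600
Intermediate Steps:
h = -140 (h = (6*(1 + 4) - 44)*10 = (6*5 - 44)*10 = (30 - 44)*10 = -14*10 = -140)
h² = (-140)² = 19600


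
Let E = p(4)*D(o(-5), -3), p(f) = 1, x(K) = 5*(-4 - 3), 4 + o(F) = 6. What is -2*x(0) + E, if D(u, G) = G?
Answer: 67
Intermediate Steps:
o(F) = 2 (o(F) = -4 + 6 = 2)
x(K) = -35 (x(K) = 5*(-7) = -35)
E = -3 (E = 1*(-3) = -3)
-2*x(0) + E = -2*(-35) - 3 = 70 - 3 = 67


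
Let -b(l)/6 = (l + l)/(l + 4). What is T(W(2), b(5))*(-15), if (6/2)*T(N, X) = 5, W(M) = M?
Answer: -25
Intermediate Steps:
b(l) = -12*l/(4 + l) (b(l) = -6*(l + l)/(l + 4) = -6*2*l/(4 + l) = -12*l/(4 + l))
T(N, X) = 5/3 (T(N, X) = (1/3)*5 = 5/3)
T(W(2), b(5))*(-15) = (5/3)*(-15) = -25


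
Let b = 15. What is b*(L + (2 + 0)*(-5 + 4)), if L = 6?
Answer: 60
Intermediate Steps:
b*(L + (2 + 0)*(-5 + 4)) = 15*(6 + (2 + 0)*(-5 + 4)) = 15*(6 + 2*(-1)) = 15*(6 - 2) = 15*4 = 60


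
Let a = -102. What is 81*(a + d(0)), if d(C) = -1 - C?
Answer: -8343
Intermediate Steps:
81*(a + d(0)) = 81*(-102 + (-1 - 1*0)) = 81*(-102 + (-1 + 0)) = 81*(-102 - 1) = 81*(-103) = -8343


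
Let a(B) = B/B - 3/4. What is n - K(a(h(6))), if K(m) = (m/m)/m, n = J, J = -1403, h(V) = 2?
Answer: -1407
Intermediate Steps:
n = -1403
a(B) = 1/4 (a(B) = 1 - 3*1/4 = 1 - 3/4 = 1/4)
K(m) = 1/m
n - K(a(h(6))) = -1403 - 1/1/4 = -1403 - 1*4 = -1403 - 4 = -1407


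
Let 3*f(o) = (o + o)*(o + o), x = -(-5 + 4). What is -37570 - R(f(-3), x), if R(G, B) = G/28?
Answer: -262993/7 ≈ -37570.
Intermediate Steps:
x = 1 (x = -1*(-1) = 1)
f(o) = 4*o²/3 (f(o) = ((o + o)*(o + o))/3 = ((2*o)*(2*o))/3 = (4*o²)/3 = 4*o²/3)
R(G, B) = G/28 (R(G, B) = G*(1/28) = G/28)
-37570 - R(f(-3), x) = -37570 - (4/3)*(-3)²/28 = -37570 - (4/3)*9/28 = -37570 - 12/28 = -37570 - 1*3/7 = -37570 - 3/7 = -262993/7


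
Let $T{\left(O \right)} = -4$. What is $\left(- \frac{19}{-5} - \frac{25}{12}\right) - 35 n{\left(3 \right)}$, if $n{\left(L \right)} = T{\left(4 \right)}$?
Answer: $\frac{8503}{60} \approx 141.72$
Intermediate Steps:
$n{\left(L \right)} = -4$
$\left(- \frac{19}{-5} - \frac{25}{12}\right) - 35 n{\left(3 \right)} = \left(- \frac{19}{-5} - \frac{25}{12}\right) - -140 = \left(\left(-19\right) \left(- \frac{1}{5}\right) - \frac{25}{12}\right) + 140 = \left(\frac{19}{5} - \frac{25}{12}\right) + 140 = \frac{103}{60} + 140 = \frac{8503}{60}$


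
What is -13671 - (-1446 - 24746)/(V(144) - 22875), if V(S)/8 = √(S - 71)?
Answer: -7154099630463/523260953 - 209536*√73/523260953 ≈ -13672.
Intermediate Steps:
V(S) = 8*√(-71 + S) (V(S) = 8*√(S - 71) = 8*√(-71 + S))
-13671 - (-1446 - 24746)/(V(144) - 22875) = -13671 - (-1446 - 24746)/(8*√(-71 + 144) - 22875) = -13671 - (-26192)/(8*√73 - 22875) = -13671 - (-26192)/(-22875 + 8*√73) = -13671 + 26192/(-22875 + 8*√73)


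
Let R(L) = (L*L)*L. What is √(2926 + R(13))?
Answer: √5123 ≈ 71.575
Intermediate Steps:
R(L) = L³ (R(L) = L²*L = L³)
√(2926 + R(13)) = √(2926 + 13³) = √(2926 + 2197) = √5123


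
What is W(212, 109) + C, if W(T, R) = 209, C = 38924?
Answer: 39133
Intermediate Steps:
W(212, 109) + C = 209 + 38924 = 39133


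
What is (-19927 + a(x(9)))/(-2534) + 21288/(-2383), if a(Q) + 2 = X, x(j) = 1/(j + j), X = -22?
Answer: -6400559/6038522 ≈ -1.0600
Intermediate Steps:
x(j) = 1/(2*j)
a(Q) = -24 (a(Q) = -2 - 22 = -24)
(-19927 + a(x(9)))/(-2534) + 21288/(-2383) = (-19927 - 24)/(-2534) + 21288/(-2383) = -19951*(-1/2534) + 21288*(-1/2383) = 19951/2534 - 21288/2383 = -6400559/6038522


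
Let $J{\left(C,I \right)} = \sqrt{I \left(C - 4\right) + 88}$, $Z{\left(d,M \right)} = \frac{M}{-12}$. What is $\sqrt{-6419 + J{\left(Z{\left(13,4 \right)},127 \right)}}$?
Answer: $\frac{\sqrt{-57771 + 3 i \sqrt{4161}}}{3} \approx 0.13419 + 80.119 i$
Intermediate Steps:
$Z{\left(d,M \right)} = - \frac{M}{12}$ ($Z{\left(d,M \right)} = M \left(- \frac{1}{12}\right) = - \frac{M}{12}$)
$J{\left(C,I \right)} = \sqrt{88 + I \left(-4 + C\right)}$ ($J{\left(C,I \right)} = \sqrt{I \left(-4 + C\right) + 88} = \sqrt{88 + I \left(-4 + C\right)}$)
$\sqrt{-6419 + J{\left(Z{\left(13,4 \right)},127 \right)}} = \sqrt{-6419 + \sqrt{88 - 508 + \left(- \frac{1}{12}\right) 4 \cdot 127}} = \sqrt{-6419 + \sqrt{88 - 508 - \frac{127}{3}}} = \sqrt{-6419 + \sqrt{- \frac{1387}{3}}} = \sqrt{-6419 + \frac{i \sqrt{4161}}{3}}$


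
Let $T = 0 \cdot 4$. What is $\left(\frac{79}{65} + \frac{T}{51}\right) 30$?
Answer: $\frac{474}{13} \approx 36.462$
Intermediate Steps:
$T = 0$
$\left(\frac{79}{65} + \frac{T}{51}\right) 30 = \left(\frac{79}{65} + \frac{0}{51}\right) 30 = \left(79 \cdot \frac{1}{65} + 0 \cdot \frac{1}{51}\right) 30 = \left(\frac{79}{65} + 0\right) 30 = \frac{79}{65} \cdot 30 = \frac{474}{13}$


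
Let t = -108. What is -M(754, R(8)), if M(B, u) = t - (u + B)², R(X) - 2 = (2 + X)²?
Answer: 732844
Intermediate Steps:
R(X) = 2 + (2 + X)²
M(B, u) = -108 - (B + u)² (M(B, u) = -108 - (u + B)² = -108 - (B + u)²)
-M(754, R(8)) = -(-108 - (754 + (2 + (2 + 8)²))²) = -(-108 - (754 + (2 + 10²))²) = -(-108 - (754 + (2 + 100))²) = -(-108 - (754 + 102)²) = -(-108 - 1*856²) = -(-108 - 1*732736) = -(-108 - 732736) = -1*(-732844) = 732844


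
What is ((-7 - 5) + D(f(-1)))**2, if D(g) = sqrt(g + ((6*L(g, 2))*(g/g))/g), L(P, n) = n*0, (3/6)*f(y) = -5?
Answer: (12 - I*sqrt(10))**2 ≈ 134.0 - 75.895*I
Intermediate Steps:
f(y) = -10 (f(y) = 2*(-5) = -10)
L(P, n) = 0
D(g) = sqrt(g) (D(g) = sqrt(g + ((6*0)*(g/g))/g) = sqrt(g + (0*1)/g) = sqrt(g + 0/g) = sqrt(g + 0) = sqrt(g))
((-7 - 5) + D(f(-1)))**2 = ((-7 - 5) + sqrt(-10))**2 = (-12 + I*sqrt(10))**2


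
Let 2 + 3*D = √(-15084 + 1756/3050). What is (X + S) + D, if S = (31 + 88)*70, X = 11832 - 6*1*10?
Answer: 60304/3 + I*√1403135542/915 ≈ 20101.0 + 40.938*I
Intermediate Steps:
D = -⅔ + I*√1403135542/915 (D = -⅔ + √(-15084 + 1756/3050)/3 = -⅔ + √(-15084 + 1756*(1/3050))/3 = -⅔ + √(-15084 + 878/1525)/3 = -⅔ + √(-23002222/1525)/3 = -⅔ + (I*√1403135542/305)/3 = -⅔ + I*√1403135542/915 ≈ -0.66667 + 40.938*I)
X = 11772 (X = 11832 - 6*10 = 11832 - 60 = 11772)
S = 8330 (S = 119*70 = 8330)
(X + S) + D = (11772 + 8330) + (-⅔ + I*√1403135542/915) = 20102 + (-⅔ + I*√1403135542/915) = 60304/3 + I*√1403135542/915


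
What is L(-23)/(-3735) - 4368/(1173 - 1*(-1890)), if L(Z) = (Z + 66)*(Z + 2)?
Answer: -1505399/1271145 ≈ -1.1843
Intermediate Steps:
L(Z) = (2 + Z)*(66 + Z) (L(Z) = (66 + Z)*(2 + Z) = (2 + Z)*(66 + Z))
L(-23)/(-3735) - 4368/(1173 - 1*(-1890)) = (132 + (-23)² + 68*(-23))/(-3735) - 4368/(1173 - 1*(-1890)) = (132 + 529 - 1564)*(-1/3735) - 4368/(1173 + 1890) = -903*(-1/3735) - 4368/3063 = 301/1245 - 4368*1/3063 = 301/1245 - 1456/1021 = -1505399/1271145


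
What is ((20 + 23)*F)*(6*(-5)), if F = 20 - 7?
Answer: -16770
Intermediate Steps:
F = 13
((20 + 23)*F)*(6*(-5)) = ((20 + 23)*13)*(6*(-5)) = (43*13)*(-30) = 559*(-30) = -16770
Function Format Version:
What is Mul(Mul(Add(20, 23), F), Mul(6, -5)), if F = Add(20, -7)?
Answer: -16770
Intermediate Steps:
F = 13
Mul(Mul(Add(20, 23), F), Mul(6, -5)) = Mul(Mul(Add(20, 23), 13), Mul(6, -5)) = Mul(Mul(43, 13), -30) = Mul(559, -30) = -16770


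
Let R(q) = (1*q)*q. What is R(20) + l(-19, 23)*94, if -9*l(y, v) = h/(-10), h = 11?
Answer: 18517/45 ≈ 411.49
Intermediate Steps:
R(q) = q² (R(q) = q*q = q²)
l(y, v) = 11/90 (l(y, v) = -11/(9*(-10)) = -11*(-1)/(9*10) = -⅑*(-11/10) = 11/90)
R(20) + l(-19, 23)*94 = 20² + (11/90)*94 = 400 + 517/45 = 18517/45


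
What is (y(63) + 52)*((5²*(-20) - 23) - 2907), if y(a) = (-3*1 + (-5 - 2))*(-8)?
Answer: -452760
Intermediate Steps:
y(a) = 80 (y(a) = (-3 - 7)*(-8) = -10*(-8) = 80)
(y(63) + 52)*((5²*(-20) - 23) - 2907) = (80 + 52)*((5²*(-20) - 23) - 2907) = 132*((25*(-20) - 23) - 2907) = 132*((-500 - 23) - 2907) = 132*(-523 - 2907) = 132*(-3430) = -452760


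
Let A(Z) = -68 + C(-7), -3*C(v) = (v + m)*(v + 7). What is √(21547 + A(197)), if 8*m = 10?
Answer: √21479 ≈ 146.56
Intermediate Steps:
m = 5/4 (m = (⅛)*10 = 5/4 ≈ 1.2500)
C(v) = -(7 + v)*(5/4 + v)/3 (C(v) = -(v + 5/4)*(v + 7)/3 = -(5/4 + v)*(7 + v)/3 = -(7 + v)*(5/4 + v)/3)
A(Z) = -68 (A(Z) = -68 + (-35/12 - 11/4*(-7) - ⅓*(-7)²) = -68 + (-35/12 + 77/4 - ⅓*49) = -68 + (-35/12 + 77/4 - 49/3) = -68 + 0 = -68)
√(21547 + A(197)) = √(21547 - 68) = √21479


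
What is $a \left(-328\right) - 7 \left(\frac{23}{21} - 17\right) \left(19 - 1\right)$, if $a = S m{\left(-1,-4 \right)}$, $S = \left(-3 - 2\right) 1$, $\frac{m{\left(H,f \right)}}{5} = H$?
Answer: $-6196$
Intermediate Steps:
$m{\left(H,f \right)} = 5 H$
$S = -5$ ($S = \left(-5\right) 1 = -5$)
$a = 25$ ($a = - 5 \cdot 5 \left(-1\right) = \left(-5\right) \left(-5\right) = 25$)
$a \left(-328\right) - 7 \left(\frac{23}{21} - 17\right) \left(19 - 1\right) = 25 \left(-328\right) - 7 \left(\frac{23}{21} - 17\right) \left(19 - 1\right) = -8200 - 7 \left(23 \cdot \frac{1}{21} - 17\right) 18 = -8200 - 7 \left(\frac{23}{21} - 17\right) 18 = -8200 - 7 \left(\left(- \frac{334}{21}\right) 18\right) = -8200 - -2004 = -8200 + 2004 = -6196$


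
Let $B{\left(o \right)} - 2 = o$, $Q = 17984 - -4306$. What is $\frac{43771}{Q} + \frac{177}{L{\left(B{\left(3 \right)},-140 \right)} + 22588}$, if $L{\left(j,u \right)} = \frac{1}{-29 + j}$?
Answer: $\frac{23823428501}{12083654190} \approx 1.9715$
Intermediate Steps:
$Q = 22290$ ($Q = 17984 + 4306 = 22290$)
$B{\left(o \right)} = 2 + o$
$\frac{43771}{Q} + \frac{177}{L{\left(B{\left(3 \right)},-140 \right)} + 22588} = \frac{43771}{22290} + \frac{177}{\frac{1}{-29 + \left(2 + 3\right)} + 22588} = 43771 \cdot \frac{1}{22290} + \frac{177}{\frac{1}{-29 + 5} + 22588} = \frac{43771}{22290} + \frac{177}{\frac{1}{-24} + 22588} = \frac{43771}{22290} + \frac{177}{- \frac{1}{24} + 22588} = \frac{43771}{22290} + \frac{177}{\frac{542111}{24}} = \frac{43771}{22290} + 177 \cdot \frac{24}{542111} = \frac{43771}{22290} + \frac{4248}{542111} = \frac{23823428501}{12083654190}$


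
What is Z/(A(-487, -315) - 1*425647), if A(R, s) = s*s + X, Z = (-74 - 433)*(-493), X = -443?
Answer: -83317/108955 ≈ -0.76469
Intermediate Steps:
Z = 249951 (Z = -507*(-493) = 249951)
A(R, s) = -443 + s**2 (A(R, s) = s*s - 443 = s**2 - 443 = -443 + s**2)
Z/(A(-487, -315) - 1*425647) = 249951/((-443 + (-315)**2) - 1*425647) = 249951/((-443 + 99225) - 425647) = 249951/(98782 - 425647) = 249951/(-326865) = 249951*(-1/326865) = -83317/108955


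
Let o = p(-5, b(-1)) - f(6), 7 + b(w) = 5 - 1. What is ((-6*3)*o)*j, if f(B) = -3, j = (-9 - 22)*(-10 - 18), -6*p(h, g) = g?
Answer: -54684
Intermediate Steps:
b(w) = -3 (b(w) = -7 + (5 - 1) = -7 + 4 = -3)
p(h, g) = -g/6
j = 868 (j = -31*(-28) = 868)
o = 7/2 (o = -1/6*(-3) - 1*(-3) = 1/2 + 3 = 7/2 ≈ 3.5000)
((-6*3)*o)*j = (-6*3*(7/2))*868 = -18*7/2*868 = -63*868 = -54684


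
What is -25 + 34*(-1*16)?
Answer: -569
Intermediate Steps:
-25 + 34*(-1*16) = -25 + 34*(-16) = -25 - 544 = -569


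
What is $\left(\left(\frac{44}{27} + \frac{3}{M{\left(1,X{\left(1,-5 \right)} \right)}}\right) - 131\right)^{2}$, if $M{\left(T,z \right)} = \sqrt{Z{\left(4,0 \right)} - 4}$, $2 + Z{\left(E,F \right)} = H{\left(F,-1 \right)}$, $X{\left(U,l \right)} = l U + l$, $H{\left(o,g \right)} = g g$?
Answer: $\frac{60998684}{3645} + \frac{6986 i \sqrt{5}}{45} \approx 16735.0 + 347.14 i$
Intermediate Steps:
$H{\left(o,g \right)} = g^{2}$
$X{\left(U,l \right)} = l + U l$ ($X{\left(U,l \right)} = U l + l = l + U l$)
$Z{\left(E,F \right)} = -1$ ($Z{\left(E,F \right)} = -2 + \left(-1\right)^{2} = -2 + 1 = -1$)
$M{\left(T,z \right)} = i \sqrt{5}$ ($M{\left(T,z \right)} = \sqrt{-1 - 4} = \sqrt{-5} = i \sqrt{5}$)
$\left(\left(\frac{44}{27} + \frac{3}{M{\left(1,X{\left(1,-5 \right)} \right)}}\right) - 131\right)^{2} = \left(\left(\frac{44}{27} + \frac{3}{i \sqrt{5}}\right) - 131\right)^{2} = \left(\left(44 \cdot \frac{1}{27} + 3 \left(- \frac{i \sqrt{5}}{5}\right)\right) - 131\right)^{2} = \left(\left(\frac{44}{27} - \frac{3 i \sqrt{5}}{5}\right) - 131\right)^{2} = \left(- \frac{3493}{27} - \frac{3 i \sqrt{5}}{5}\right)^{2}$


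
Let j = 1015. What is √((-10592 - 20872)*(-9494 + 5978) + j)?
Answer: √110628439 ≈ 10518.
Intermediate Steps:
√((-10592 - 20872)*(-9494 + 5978) + j) = √((-10592 - 20872)*(-9494 + 5978) + 1015) = √(-31464*(-3516) + 1015) = √(110627424 + 1015) = √110628439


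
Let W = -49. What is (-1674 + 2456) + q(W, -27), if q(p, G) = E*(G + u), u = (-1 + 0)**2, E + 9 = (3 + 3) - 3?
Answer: 938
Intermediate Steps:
E = -6 (E = -9 + ((3 + 3) - 3) = -9 + (6 - 3) = -9 + 3 = -6)
u = 1 (u = (-1)**2 = 1)
q(p, G) = -6 - 6*G (q(p, G) = -6*(G + 1) = -6*(1 + G) = -6 - 6*G)
(-1674 + 2456) + q(W, -27) = (-1674 + 2456) + (-6 - 6*(-27)) = 782 + (-6 + 162) = 782 + 156 = 938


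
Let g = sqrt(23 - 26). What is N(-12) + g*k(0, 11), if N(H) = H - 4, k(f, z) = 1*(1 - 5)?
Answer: -16 - 4*I*sqrt(3) ≈ -16.0 - 6.9282*I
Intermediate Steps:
k(f, z) = -4 (k(f, z) = 1*(-4) = -4)
N(H) = -4 + H
g = I*sqrt(3) (g = sqrt(-3) = I*sqrt(3) ≈ 1.732*I)
N(-12) + g*k(0, 11) = (-4 - 12) + (I*sqrt(3))*(-4) = -16 - 4*I*sqrt(3)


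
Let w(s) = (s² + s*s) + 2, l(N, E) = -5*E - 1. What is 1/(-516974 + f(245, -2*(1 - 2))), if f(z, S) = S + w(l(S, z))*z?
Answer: 1/735990758 ≈ 1.3587e-9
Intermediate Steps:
l(N, E) = -1 - 5*E
w(s) = 2 + 2*s² (w(s) = (s² + s²) + 2 = 2*s² + 2 = 2 + 2*s²)
f(z, S) = S + z*(2 + 2*(-1 - 5*z)²) (f(z, S) = S + (2 + 2*(-1 - 5*z)²)*z = S + z*(2 + 2*(-1 - 5*z)²))
1/(-516974 + f(245, -2*(1 - 2))) = 1/(-516974 + (-2*(1 - 2) + 2*245*(1 + (1 + 5*245)²))) = 1/(-516974 + (-2*(-1) + 2*245*(1 + (1 + 1225)²))) = 1/(-516974 + (2 + 2*245*(1 + 1226²))) = 1/(-516974 + (2 + 2*245*(1 + 1503076))) = 1/(-516974 + (2 + 2*245*1503077)) = 1/(-516974 + (2 + 736507730)) = 1/(-516974 + 736507732) = 1/735990758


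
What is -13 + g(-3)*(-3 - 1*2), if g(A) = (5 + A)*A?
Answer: 17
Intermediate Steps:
g(A) = A*(5 + A)
-13 + g(-3)*(-3 - 1*2) = -13 + (-3*(5 - 3))*(-3 - 1*2) = -13 + (-3*2)*(-3 - 2) = -13 - 6*(-5) = -13 + 30 = 17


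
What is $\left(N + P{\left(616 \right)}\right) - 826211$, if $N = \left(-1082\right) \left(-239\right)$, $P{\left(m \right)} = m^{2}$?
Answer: $-188157$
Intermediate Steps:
$N = 258598$
$\left(N + P{\left(616 \right)}\right) - 826211 = \left(258598 + 616^{2}\right) - 826211 = \left(258598 + 379456\right) - 826211 = 638054 - 826211 = -188157$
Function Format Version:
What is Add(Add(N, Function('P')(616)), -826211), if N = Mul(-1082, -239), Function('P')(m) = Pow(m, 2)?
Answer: -188157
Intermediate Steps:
N = 258598
Add(Add(N, Function('P')(616)), -826211) = Add(Add(258598, Pow(616, 2)), -826211) = Add(Add(258598, 379456), -826211) = Add(638054, -826211) = -188157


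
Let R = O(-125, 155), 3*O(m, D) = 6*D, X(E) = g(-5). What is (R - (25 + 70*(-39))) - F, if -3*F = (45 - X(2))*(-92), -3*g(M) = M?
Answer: 15175/9 ≈ 1686.1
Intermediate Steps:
g(M) = -M/3
X(E) = 5/3 (X(E) = -⅓*(-5) = 5/3)
O(m, D) = 2*D (O(m, D) = (6*D)/3 = 2*D)
R = 310 (R = 2*155 = 310)
F = 11960/9 (F = -(45 - 1*5/3)*(-92)/3 = -(45 - 5/3)*(-92)/3 = -130*(-92)/9 = -⅓*(-11960/3) = 11960/9 ≈ 1328.9)
(R - (25 + 70*(-39))) - F = (310 - (25 + 70*(-39))) - 1*11960/9 = (310 - (25 - 2730)) - 11960/9 = (310 - 1*(-2705)) - 11960/9 = (310 + 2705) - 11960/9 = 3015 - 11960/9 = 15175/9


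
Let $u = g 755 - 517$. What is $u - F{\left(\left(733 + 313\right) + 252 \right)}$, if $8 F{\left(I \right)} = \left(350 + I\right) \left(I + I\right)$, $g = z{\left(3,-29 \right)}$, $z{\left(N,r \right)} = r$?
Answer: $-557188$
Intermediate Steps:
$g = -29$
$F{\left(I \right)} = \frac{I \left(350 + I\right)}{4}$ ($F{\left(I \right)} = \frac{\left(350 + I\right) \left(I + I\right)}{8} = \frac{\left(350 + I\right) 2 I}{8} = \frac{2 I \left(350 + I\right)}{8} = \frac{I \left(350 + I\right)}{4}$)
$u = -22412$ ($u = \left(-29\right) 755 - 517 = -21895 - 517 = -22412$)
$u - F{\left(\left(733 + 313\right) + 252 \right)} = -22412 - \frac{\left(\left(733 + 313\right) + 252\right) \left(350 + \left(\left(733 + 313\right) + 252\right)\right)}{4} = -22412 - \frac{\left(1046 + 252\right) \left(350 + \left(1046 + 252\right)\right)}{4} = -22412 - \frac{1}{4} \cdot 1298 \left(350 + 1298\right) = -22412 - \frac{1}{4} \cdot 1298 \cdot 1648 = -22412 - 534776 = -557188$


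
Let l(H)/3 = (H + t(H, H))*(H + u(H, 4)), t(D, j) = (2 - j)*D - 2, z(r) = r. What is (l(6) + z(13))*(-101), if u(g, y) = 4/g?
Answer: 39087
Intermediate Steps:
t(D, j) = -2 + D*(2 - j) (t(D, j) = D*(2 - j) - 2 = -2 + D*(2 - j))
l(H) = 3*(H + 4/H)*(-2 - H² + 3*H) (l(H) = 3*((H + (-2 + 2*H - H*H))*(H + 4/H)) = 3*((H + (-2 + 2*H - H²))*(H + 4/H)) = 3*((H + (-2 - H² + 2*H))*(H + 4/H)) = 3*((-2 - H² + 3*H)*(H + 4/H)) = 3*((H + 4/H)*(-2 - H² + 3*H)) = 3*(H + 4/H)*(-2 - H² + 3*H))
(l(6) + z(13))*(-101) = ((36 - 24/6 - 18*6 - 3*6³ + 9*6²) + 13)*(-101) = ((36 - 24*⅙ - 108 - 3*216 + 9*36) + 13)*(-101) = ((36 - 4 - 108 - 648 + 324) + 13)*(-101) = (-400 + 13)*(-101) = -387*(-101) = 39087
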